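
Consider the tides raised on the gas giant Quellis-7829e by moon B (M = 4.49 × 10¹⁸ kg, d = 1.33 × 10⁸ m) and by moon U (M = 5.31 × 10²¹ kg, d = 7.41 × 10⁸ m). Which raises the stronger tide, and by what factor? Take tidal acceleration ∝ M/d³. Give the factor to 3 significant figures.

Moon U, by a factor of ≈ 6.84

Tidal stretch scales as M/d³; compute that for each body.
Moon B: (4.49 × 10¹⁸) / (1.33 × 10⁸)³ = 1.908 × 10⁻⁶
Moon U: (5.31 × 10²¹) / (7.41 × 10⁸)³ = 1.305 × 10⁻⁵
Ratio (larger/smaller) = 6.84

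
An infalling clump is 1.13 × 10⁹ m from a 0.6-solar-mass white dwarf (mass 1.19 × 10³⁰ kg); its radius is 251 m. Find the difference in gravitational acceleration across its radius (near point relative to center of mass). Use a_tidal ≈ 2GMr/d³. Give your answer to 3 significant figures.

2.76 × 10⁻⁵ m/s²

Δg = 2GMr/d³
   = 2 × (6.674 × 10⁻¹¹) × (1.19 × 10³⁰) × (251) / (1.13 × 10⁹)³
   = 2.76 × 10⁻⁵ m/s²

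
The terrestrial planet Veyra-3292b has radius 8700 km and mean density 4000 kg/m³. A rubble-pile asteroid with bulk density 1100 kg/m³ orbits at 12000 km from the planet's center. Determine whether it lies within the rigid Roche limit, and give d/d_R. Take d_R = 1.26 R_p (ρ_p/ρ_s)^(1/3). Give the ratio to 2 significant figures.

d_R = 1.26 × (8700 km) × (4000/1100)^(1/3) = 16860 km
d/d_R = (12000) / (16860) = 0.71
Since d/d_R < 1, the body is inside the Roche limit.

inside; d/d_R ≈ 0.71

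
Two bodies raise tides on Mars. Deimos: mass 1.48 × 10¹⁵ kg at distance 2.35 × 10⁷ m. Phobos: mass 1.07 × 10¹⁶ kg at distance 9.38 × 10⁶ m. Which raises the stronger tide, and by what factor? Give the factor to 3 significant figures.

Phobos, by a factor of ≈ 114

The tide-raising term goes as M/d³ (the gradient of a 1/d² field).
Deimos: (1.48 × 10¹⁵) / (2.35 × 10⁷)³ = 1.140 × 10⁻⁷
Phobos: (1.07 × 10¹⁶) / (9.38 × 10⁶)³ = 1.297 × 10⁻⁵
Ratio (larger/smaller) = 114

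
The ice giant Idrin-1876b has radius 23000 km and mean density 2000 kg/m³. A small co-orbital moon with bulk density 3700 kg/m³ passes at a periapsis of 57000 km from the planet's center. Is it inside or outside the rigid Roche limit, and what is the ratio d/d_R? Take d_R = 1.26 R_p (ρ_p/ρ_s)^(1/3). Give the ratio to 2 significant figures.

outside; d/d_R ≈ 2.4

d_R = 1.26 × (23000 km) × (2000/3700)^(1/3) = 23610 km
d/d_R = (57000) / (23610) = 2.4
Since d/d_R > 1, the body is outside the Roche limit.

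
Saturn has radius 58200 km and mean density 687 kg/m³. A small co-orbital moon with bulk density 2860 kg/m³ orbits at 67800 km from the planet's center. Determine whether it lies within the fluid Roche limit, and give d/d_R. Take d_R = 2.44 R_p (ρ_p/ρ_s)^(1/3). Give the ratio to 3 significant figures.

d_R = 2.44 × (58200 km) × (687/2860)^(1/3) = 88280 km
d/d_R = (67800) / (88280) = 0.768
Since d/d_R < 1, the body is inside the Roche limit.

inside; d/d_R ≈ 0.768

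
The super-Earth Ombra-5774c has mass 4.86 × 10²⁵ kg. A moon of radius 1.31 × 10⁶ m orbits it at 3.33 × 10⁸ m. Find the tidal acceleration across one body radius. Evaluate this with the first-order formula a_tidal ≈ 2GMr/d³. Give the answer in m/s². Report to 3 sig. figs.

a_tidal = 2GMr/d³
        = 2 × (6.674 × 10⁻¹¹) × (4.86 × 10²⁵) × (1.31 × 10⁶) / (3.33 × 10⁸)³
        = 2.30 × 10⁻⁴ m/s²

2.30 × 10⁻⁴ m/s²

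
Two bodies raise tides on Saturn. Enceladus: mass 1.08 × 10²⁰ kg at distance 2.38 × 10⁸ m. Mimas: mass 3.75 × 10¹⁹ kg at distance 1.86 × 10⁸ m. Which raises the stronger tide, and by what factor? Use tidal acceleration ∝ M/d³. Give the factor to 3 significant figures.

Enceladus, by a factor of ≈ 1.37

Compare M/d³ for the two perturbers:
Enceladus: (1.08 × 10²⁰) / (2.38 × 10⁸)³ = 8.011 × 10⁻⁶
Mimas: (3.75 × 10¹⁹) / (1.86 × 10⁸)³ = 5.828 × 10⁻⁶
Ratio (larger/smaller) = 1.37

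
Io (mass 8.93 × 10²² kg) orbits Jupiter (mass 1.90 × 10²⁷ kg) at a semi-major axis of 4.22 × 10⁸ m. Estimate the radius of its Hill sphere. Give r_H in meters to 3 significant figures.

1.06 × 10⁷ m

r_H ≈ a (m/3M)^(1/3)
    = (4.22 × 10⁸) × (8.93 × 10²² / (3 × 1.90 × 10²⁷))^(1/3)
    = 1.06 × 10⁷ m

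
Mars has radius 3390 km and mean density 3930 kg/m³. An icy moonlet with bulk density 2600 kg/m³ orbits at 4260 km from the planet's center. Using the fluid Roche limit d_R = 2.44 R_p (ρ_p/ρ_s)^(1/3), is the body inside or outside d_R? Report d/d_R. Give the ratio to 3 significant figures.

d_R = 2.44 × (3390 km) × (3930/2600)^(1/3) = 9493 km
d/d_R = (4260) / (9493) = 0.449
Since d/d_R < 1, the body is inside the Roche limit.

inside; d/d_R ≈ 0.449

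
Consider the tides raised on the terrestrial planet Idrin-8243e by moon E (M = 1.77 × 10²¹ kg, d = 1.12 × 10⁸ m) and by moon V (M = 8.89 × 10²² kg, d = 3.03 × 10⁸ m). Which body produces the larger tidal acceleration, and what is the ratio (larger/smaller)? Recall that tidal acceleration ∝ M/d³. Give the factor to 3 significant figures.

Compare M/d³ for the two perturbers:
Moon E: (1.77 × 10²¹) / (1.12 × 10⁸)³ = 1.260 × 10⁻³
Moon V: (8.89 × 10²²) / (3.03 × 10⁸)³ = 3.196 × 10⁻³
Ratio (larger/smaller) = 2.54

Moon V, by a factor of ≈ 2.54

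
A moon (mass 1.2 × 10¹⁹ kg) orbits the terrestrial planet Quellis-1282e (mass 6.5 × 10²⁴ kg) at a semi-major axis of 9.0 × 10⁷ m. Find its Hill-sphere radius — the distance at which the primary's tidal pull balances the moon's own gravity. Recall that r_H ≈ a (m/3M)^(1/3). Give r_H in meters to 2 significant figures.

r_H ≈ a (m/3M)^(1/3)
    = (9.0 × 10⁷) × (1.2 × 10¹⁹ / (3 × 6.5 × 10²⁴))^(1/3)
    = 7.7 × 10⁵ m

7.7 × 10⁵ m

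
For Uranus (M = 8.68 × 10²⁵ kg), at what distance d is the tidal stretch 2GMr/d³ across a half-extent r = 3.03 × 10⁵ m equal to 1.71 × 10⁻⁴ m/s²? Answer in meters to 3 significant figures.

2GMr/d³ = a_tidal  ⇒  d = (2GMr / a_tidal)^(1/3)
d = (2 × 6.674×10⁻¹¹ × (8.68 × 10²⁵) × (3.03 × 10⁵) / (1.71 × 10⁻⁴))^(1/3)
  = 2.74 × 10⁸ m

2.74 × 10⁸ m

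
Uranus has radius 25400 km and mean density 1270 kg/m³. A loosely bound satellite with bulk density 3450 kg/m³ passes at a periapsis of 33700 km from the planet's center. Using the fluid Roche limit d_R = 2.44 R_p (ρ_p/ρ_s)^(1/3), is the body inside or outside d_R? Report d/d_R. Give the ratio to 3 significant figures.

d_R = 2.44 × (25400 km) × (1270/3450)^(1/3) = 44420 km
d/d_R = (33700) / (44420) = 0.759
Since d/d_R < 1, the body is inside the Roche limit.

inside; d/d_R ≈ 0.759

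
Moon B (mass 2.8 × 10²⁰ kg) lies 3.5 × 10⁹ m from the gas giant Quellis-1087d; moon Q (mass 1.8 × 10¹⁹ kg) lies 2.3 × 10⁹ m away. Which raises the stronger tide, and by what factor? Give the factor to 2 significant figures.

The tide-raising term goes as M/d³ (the gradient of a 1/d² field).
Moon B: (2.8 × 10²⁰) / (3.5 × 10⁹)³ = 6.531 × 10⁻⁹
Moon Q: (1.8 × 10¹⁹) / (2.3 × 10⁹)³ = 1.479 × 10⁻⁹
Ratio (larger/smaller) = 4.4

Moon B, by a factor of ≈ 4.4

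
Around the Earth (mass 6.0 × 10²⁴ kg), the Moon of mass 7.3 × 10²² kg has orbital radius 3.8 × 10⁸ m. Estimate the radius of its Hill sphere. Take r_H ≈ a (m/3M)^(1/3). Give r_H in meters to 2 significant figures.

r_H ≈ a (m/3M)^(1/3)
    = (3.8 × 10⁸) × (7.3 × 10²² / (3 × 6.0 × 10²⁴))^(1/3)
    = 6.1 × 10⁷ m

6.1 × 10⁷ m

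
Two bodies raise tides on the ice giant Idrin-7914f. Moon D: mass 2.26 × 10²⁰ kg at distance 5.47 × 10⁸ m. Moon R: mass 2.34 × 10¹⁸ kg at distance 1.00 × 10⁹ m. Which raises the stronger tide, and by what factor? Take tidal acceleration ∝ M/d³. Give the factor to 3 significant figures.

Moon D, by a factor of ≈ 590

Tidal acceleration ∝ M/d³, so compare M/d³ for each.
Moon D: (2.26 × 10²⁰) / (5.47 × 10⁸)³ = 1.381 × 10⁻⁶
Moon R: (2.34 × 10¹⁸) / (1.00 × 10⁹)³ = 2.340 × 10⁻⁹
Ratio (larger/smaller) = 590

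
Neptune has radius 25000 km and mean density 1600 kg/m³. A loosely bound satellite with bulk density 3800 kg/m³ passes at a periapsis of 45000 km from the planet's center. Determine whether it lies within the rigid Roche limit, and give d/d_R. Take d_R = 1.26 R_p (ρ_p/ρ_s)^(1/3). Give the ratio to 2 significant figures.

outside; d/d_R ≈ 1.9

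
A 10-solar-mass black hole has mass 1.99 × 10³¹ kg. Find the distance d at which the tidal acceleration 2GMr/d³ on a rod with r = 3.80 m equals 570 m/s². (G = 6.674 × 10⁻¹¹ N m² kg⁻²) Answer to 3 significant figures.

2.61 × 10⁶ m

2GMr/d³ = a_tidal  ⇒  d = (2GMr / a_tidal)^(1/3)
d = (2 × 6.674×10⁻¹¹ × (1.99 × 10³¹) × (3.80) / (570))^(1/3)
  = 2.61 × 10⁶ m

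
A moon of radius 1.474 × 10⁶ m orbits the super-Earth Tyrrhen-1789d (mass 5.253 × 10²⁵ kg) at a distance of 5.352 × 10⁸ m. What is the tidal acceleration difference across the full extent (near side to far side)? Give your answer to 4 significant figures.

Δg = 4GMr/d³
   = 4 × (6.674 × 10⁻¹¹) × (5.253 × 10²⁵) × (1.474 × 10⁶) / (5.352 × 10⁸)³
   = 1.348 × 10⁻⁴ m/s²

1.348 × 10⁻⁴ m/s²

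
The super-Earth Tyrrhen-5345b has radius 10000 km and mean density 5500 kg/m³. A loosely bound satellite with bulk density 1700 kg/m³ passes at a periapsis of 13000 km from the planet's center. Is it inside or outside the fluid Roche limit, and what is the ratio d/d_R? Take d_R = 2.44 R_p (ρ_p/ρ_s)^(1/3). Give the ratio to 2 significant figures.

inside; d/d_R ≈ 0.36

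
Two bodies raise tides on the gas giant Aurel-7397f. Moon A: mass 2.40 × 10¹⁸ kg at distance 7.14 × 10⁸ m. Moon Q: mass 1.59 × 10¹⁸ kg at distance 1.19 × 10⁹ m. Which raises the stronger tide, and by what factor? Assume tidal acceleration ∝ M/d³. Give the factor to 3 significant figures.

Tidal stretch scales as M/d³; compute that for each body.
Moon A: (2.40 × 10¹⁸) / (7.14 × 10⁸)³ = 6.594 × 10⁻⁹
Moon Q: (1.59 × 10¹⁸) / (1.19 × 10⁹)³ = 9.435 × 10⁻¹⁰
Ratio (larger/smaller) = 6.99

Moon A, by a factor of ≈ 6.99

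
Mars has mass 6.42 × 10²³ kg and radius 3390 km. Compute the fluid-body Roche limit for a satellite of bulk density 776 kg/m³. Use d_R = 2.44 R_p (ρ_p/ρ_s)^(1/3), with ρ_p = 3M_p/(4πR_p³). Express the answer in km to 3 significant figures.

14200 km

ρ_p = 3M_p/(4πR_p³) = 3 × (6.42 × 10²³) / (4π × (3.39 × 10⁶ m)³) = 3930 kg/m³
d_R = 2.44 × 3390 km × (3930/776)^(1/3)
    = 14200 km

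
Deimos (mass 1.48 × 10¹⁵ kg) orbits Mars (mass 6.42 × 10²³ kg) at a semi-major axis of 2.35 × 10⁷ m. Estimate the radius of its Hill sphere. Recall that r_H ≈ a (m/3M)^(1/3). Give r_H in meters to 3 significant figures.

r_H ≈ a (m/3M)^(1/3)
    = (2.35 × 10⁷) × (1.48 × 10¹⁵ / (3 × 6.42 × 10²³))^(1/3)
    = 2.15 × 10⁴ m

2.15 × 10⁴ m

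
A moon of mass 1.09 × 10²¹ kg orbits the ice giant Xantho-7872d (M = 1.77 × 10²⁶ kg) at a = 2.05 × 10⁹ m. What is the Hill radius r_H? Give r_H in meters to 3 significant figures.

2.61 × 10⁷ m

r_H ≈ a (m/3M)^(1/3)
    = (2.05 × 10⁹) × (1.09 × 10²¹ / (3 × 1.77 × 10²⁶))^(1/3)
    = 2.61 × 10⁷ m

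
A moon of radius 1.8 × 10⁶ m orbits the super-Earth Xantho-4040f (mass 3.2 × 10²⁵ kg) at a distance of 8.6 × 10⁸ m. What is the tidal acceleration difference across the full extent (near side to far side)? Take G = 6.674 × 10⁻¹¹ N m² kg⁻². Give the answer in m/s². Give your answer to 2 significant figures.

2.4 × 10⁻⁵ m/s²

Differencing GM/(d−r)² and GM/(d+r)² to first order in r/d gives 4GMr/d³.
Δg = 4GMr/d³
   = 4 × (6.674 × 10⁻¹¹) × (3.2 × 10²⁵) × (1.8 × 10⁶) / (8.6 × 10⁸)³
   = 2.4 × 10⁻⁵ m/s²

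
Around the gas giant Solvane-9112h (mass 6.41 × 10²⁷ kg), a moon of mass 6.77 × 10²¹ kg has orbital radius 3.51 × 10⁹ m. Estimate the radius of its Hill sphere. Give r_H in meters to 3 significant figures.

r_H ≈ a (m/3M)^(1/3)
    = (3.51 × 10⁹) × (6.77 × 10²¹ / (3 × 6.41 × 10²⁷))^(1/3)
    = 2.48 × 10⁷ m

2.48 × 10⁷ m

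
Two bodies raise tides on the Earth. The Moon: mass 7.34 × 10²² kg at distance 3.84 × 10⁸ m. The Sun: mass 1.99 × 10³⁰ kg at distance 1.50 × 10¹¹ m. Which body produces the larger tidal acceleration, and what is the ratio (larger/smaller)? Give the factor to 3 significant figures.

The Moon, by a factor of ≈ 2.20

Tidal acceleration ∝ M/d³, so compare M/d³ for each.
The Moon: (7.34 × 10²²) / (3.84 × 10⁸)³ = 1.296 × 10⁻³
The Sun: (1.99 × 10³⁰) / (1.50 × 10¹¹)³ = 5.896 × 10⁻⁴
Ratio (larger/smaller) = 2.20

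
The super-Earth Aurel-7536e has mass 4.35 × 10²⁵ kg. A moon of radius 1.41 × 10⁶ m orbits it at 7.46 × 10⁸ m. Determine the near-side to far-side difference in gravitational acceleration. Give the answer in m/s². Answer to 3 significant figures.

3.94 × 10⁻⁵ m/s²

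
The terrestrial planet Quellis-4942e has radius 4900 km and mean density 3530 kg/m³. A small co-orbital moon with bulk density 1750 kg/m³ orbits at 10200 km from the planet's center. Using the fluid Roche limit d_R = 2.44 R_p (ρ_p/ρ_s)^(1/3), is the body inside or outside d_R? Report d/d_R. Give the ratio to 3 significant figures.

d_R = 2.44 × (4900 km) × (3530/1750)^(1/3) = 15110 km
d/d_R = (10200) / (15110) = 0.675
Since d/d_R < 1, the body is inside the Roche limit.

inside; d/d_R ≈ 0.675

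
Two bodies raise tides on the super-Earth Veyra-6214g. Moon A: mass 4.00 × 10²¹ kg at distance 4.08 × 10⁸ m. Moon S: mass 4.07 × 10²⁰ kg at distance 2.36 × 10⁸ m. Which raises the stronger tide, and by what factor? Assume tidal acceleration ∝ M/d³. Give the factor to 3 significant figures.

Moon A, by a factor of ≈ 1.90

Compare M/d³ for the two perturbers:
Moon A: (4.00 × 10²¹) / (4.08 × 10⁸)³ = 5.890 × 10⁻⁵
Moon S: (4.07 × 10²⁰) / (2.36 × 10⁸)³ = 3.096 × 10⁻⁵
Ratio (larger/smaller) = 1.90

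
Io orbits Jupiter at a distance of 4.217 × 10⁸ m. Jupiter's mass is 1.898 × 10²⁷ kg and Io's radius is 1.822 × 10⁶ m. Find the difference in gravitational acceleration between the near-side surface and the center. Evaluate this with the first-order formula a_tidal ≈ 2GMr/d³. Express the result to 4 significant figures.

6.155 × 10⁻³ m/s²

Δg = 2GMr/d³
   = 2 × (6.674 × 10⁻¹¹) × (1.898 × 10²⁷) × (1.822 × 10⁶) / (4.217 × 10⁸)³
   = 6.155 × 10⁻³ m/s²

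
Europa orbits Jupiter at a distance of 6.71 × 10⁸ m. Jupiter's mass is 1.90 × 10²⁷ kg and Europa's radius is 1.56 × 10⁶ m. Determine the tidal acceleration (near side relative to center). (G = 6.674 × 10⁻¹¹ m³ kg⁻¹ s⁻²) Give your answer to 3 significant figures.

a_tidal = 2GMr/d³
        = 2 × (6.674 × 10⁻¹¹) × (1.90 × 10²⁷) × (1.56 × 10⁶) / (6.71 × 10⁸)³
        = 1.31 × 10⁻³ m/s²

1.31 × 10⁻³ m/s²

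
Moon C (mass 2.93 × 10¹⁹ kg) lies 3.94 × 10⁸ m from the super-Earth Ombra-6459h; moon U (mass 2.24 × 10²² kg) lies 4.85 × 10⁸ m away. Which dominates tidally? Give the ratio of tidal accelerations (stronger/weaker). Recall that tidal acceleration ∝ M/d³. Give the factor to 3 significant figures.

Moon U, by a factor of ≈ 410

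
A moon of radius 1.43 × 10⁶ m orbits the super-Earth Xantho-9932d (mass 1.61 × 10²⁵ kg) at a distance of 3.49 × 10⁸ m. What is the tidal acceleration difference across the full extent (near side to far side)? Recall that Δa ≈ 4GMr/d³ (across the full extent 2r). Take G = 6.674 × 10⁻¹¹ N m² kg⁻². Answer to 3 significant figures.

a_tidal = 4GMr/d³
        = 4 × (6.674 × 10⁻¹¹) × (1.61 × 10²⁵) × (1.43 × 10⁶) / (3.49 × 10⁸)³
        = 1.45 × 10⁻⁴ m/s²

1.45 × 10⁻⁴ m/s²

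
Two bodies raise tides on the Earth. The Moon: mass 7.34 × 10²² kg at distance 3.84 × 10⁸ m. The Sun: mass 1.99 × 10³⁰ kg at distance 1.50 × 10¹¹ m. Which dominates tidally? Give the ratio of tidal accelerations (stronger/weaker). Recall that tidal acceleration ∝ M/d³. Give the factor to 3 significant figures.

Tidal stretch scales as M/d³; compute that for each body.
The Moon: (7.34 × 10²²) / (3.84 × 10⁸)³ = 1.296 × 10⁻³
The Sun: (1.99 × 10³⁰) / (1.50 × 10¹¹)³ = 5.896 × 10⁻⁴
Ratio (larger/smaller) = 2.20

The Moon, by a factor of ≈ 2.20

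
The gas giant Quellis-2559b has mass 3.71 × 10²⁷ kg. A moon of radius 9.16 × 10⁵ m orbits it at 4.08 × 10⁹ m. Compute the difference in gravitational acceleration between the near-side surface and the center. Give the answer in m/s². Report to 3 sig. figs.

6.68 × 10⁻⁶ m/s²

a_tidal = 2GMr/d³
        = 2 × (6.674 × 10⁻¹¹) × (3.71 × 10²⁷) × (9.16 × 10⁵) / (4.08 × 10⁹)³
        = 6.68 × 10⁻⁶ m/s²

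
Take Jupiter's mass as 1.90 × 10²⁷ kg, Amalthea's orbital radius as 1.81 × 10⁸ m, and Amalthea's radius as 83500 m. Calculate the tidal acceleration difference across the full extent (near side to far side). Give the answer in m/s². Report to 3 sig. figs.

7.14 × 10⁻³ m/s²

Near-to-far spans 2r, so the tidal difference is twice the near-to-center value: 4GMr/d³.
Δa = 4GMr/d³
   = 4 × (6.674 × 10⁻¹¹) × (1.90 × 10²⁷) × (83500) / (1.81 × 10⁸)³
   = 7.14 × 10⁻³ m/s²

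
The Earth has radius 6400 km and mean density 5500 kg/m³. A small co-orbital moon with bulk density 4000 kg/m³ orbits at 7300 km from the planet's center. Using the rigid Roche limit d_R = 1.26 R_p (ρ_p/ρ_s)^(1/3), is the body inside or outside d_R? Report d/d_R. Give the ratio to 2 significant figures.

inside; d/d_R ≈ 0.81

d_R = 1.26 × (6400 km) × (5500/4000)^(1/3) = 8967 km
d/d_R = (7300) / (8967) = 0.81
Since d/d_R < 1, the body is inside the Roche limit.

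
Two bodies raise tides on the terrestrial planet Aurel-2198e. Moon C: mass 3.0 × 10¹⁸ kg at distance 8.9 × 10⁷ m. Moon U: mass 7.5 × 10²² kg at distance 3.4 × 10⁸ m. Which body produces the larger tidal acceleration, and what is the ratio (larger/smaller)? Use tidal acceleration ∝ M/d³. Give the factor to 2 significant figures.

Moon U, by a factor of ≈ 450

Tidal acceleration ∝ M/d³, so compare M/d³ for each.
Moon C: (3.0 × 10¹⁸) / (8.9 × 10⁷)³ = 4.256 × 10⁻⁶
Moon U: (7.5 × 10²²) / (3.4 × 10⁸)³ = 1.908 × 10⁻³
Ratio (larger/smaller) = 450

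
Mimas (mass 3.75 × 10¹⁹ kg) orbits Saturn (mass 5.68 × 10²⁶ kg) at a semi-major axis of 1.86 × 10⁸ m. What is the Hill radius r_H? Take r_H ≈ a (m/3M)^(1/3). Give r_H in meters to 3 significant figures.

r_H ≈ a (m/3M)^(1/3)
    = (1.86 × 10⁸) × (3.75 × 10¹⁹ / (3 × 5.68 × 10²⁶))^(1/3)
    = 5.21 × 10⁵ m

5.21 × 10⁵ m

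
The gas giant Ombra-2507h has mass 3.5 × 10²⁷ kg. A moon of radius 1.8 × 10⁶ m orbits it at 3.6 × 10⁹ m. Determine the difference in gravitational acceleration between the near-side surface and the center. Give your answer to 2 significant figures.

1.8 × 10⁻⁵ m/s²

The tidal stretch is the gradient of GM/d² times the body's extent r, hence the 1/d³ dependence.
Δa = 2GMr/d³
   = 2 × (6.674 × 10⁻¹¹) × (3.5 × 10²⁷) × (1.8 × 10⁶) / (3.6 × 10⁹)³
   = 1.8 × 10⁻⁵ m/s²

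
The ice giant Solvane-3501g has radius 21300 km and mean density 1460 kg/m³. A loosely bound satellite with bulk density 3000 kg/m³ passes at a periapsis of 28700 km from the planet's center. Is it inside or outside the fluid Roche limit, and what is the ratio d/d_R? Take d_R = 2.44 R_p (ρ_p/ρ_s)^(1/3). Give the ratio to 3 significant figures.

inside; d/d_R ≈ 0.702

d_R = 2.44 × (21300 km) × (1460/3000)^(1/3) = 40880 km
d/d_R = (28700) / (40880) = 0.702
Since d/d_R < 1, the body is inside the Roche limit.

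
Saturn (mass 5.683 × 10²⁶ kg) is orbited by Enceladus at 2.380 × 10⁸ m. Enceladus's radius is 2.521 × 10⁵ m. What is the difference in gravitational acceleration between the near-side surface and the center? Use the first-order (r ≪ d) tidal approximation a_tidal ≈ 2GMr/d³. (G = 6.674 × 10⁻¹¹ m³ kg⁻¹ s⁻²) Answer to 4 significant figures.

Δg = 2GMr/d³
   = 2 × (6.674 × 10⁻¹¹) × (5.683 × 10²⁶) × (2.521 × 10⁵) / (2.380 × 10⁸)³
   = 1.419 × 10⁻³ m/s²

1.419 × 10⁻³ m/s²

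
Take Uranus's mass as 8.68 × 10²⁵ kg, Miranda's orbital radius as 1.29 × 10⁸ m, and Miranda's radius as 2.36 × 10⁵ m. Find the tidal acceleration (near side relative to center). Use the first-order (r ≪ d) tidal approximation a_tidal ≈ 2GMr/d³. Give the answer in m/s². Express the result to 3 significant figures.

1.27 × 10⁻³ m/s²

Differencing GM/(d−r)² and GM/d² to first order in r/d gives 2GMr/d³.
Δg = 2GMr/d³
   = 2 × (6.674 × 10⁻¹¹) × (8.68 × 10²⁵) × (2.36 × 10⁵) / (1.29 × 10⁸)³
   = 1.27 × 10⁻³ m/s²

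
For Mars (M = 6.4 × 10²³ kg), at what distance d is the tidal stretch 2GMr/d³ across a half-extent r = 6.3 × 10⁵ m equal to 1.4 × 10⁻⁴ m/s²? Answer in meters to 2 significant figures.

2GMr/d³ = a_tidal  ⇒  d = (2GMr / a_tidal)^(1/3)
d = (2 × 6.674×10⁻¹¹ × (6.4 × 10²³) × (6.3 × 10⁵) / (1.4 × 10⁻⁴))^(1/3)
  = 7.3 × 10⁷ m

7.3 × 10⁷ m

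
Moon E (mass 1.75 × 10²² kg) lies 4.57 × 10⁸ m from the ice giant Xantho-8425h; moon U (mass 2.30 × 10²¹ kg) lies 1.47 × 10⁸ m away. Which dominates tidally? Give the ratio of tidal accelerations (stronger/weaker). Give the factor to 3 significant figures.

Moon U, by a factor of ≈ 3.95

Tidal acceleration ∝ M/d³, so compare M/d³ for each.
Moon E: (1.75 × 10²²) / (4.57 × 10⁸)³ = 1.834 × 10⁻⁴
Moon U: (2.30 × 10²¹) / (1.47 × 10⁸)³ = 7.241 × 10⁻⁴
Ratio (larger/smaller) = 3.95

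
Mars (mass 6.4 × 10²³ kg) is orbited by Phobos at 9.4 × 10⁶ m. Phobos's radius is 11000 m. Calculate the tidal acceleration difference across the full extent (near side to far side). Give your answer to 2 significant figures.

a_tidal = 4GMr/d³
        = 4 × (6.674 × 10⁻¹¹) × (6.4 × 10²³) × (11000) / (9.4 × 10⁶)³
        = 2.3 × 10⁻³ m/s²

2.3 × 10⁻³ m/s²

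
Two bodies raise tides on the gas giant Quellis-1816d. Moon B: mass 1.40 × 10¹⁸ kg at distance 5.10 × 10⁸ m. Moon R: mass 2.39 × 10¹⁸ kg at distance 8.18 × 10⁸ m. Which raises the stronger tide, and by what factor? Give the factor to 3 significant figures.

Compare M/d³ for the two perturbers:
Moon B: (1.40 × 10¹⁸) / (5.10 × 10⁸)³ = 1.055 × 10⁻⁸
Moon R: (2.39 × 10¹⁸) / (8.18 × 10⁸)³ = 4.367 × 10⁻⁹
Ratio (larger/smaller) = 2.42

Moon B, by a factor of ≈ 2.42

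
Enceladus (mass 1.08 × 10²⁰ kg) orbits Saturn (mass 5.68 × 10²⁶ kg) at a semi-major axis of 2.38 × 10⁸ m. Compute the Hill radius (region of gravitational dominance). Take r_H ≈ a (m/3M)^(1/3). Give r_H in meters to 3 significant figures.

r_H ≈ a (m/3M)^(1/3)
    = (2.38 × 10⁸) × (1.08 × 10²⁰ / (3 × 5.68 × 10²⁶))^(1/3)
    = 9.49 × 10⁵ m

9.49 × 10⁵ m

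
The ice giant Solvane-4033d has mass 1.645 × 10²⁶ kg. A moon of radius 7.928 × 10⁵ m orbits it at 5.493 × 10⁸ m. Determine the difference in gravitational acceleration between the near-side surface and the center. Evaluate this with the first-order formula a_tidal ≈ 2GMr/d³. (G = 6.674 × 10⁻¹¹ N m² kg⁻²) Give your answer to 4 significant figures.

Since r ≪ d, expand the inverse-square field across one radius to get the leading 2GMr/d³ term.
Δg = 2GMr/d³
   = 2 × (6.674 × 10⁻¹¹) × (1.645 × 10²⁶) × (7.928 × 10⁵) / (5.493 × 10⁸)³
   = 1.050 × 10⁻⁴ m/s²

1.050 × 10⁻⁴ m/s²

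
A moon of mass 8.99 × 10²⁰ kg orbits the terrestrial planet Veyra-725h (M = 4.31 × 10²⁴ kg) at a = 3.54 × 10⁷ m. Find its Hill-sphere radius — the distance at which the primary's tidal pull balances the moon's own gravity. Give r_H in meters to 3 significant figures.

r_H ≈ a (m/3M)^(1/3)
    = (3.54 × 10⁷) × (8.99 × 10²⁰ / (3 × 4.31 × 10²⁴))^(1/3)
    = 1.46 × 10⁶ m

1.46 × 10⁶ m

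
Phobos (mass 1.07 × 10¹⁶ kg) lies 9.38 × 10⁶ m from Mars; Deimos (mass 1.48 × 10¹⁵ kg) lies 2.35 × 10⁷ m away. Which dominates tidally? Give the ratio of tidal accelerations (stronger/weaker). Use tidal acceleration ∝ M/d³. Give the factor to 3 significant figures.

Phobos, by a factor of ≈ 114

Compare M/d³ for the two perturbers:
Phobos: (1.07 × 10¹⁶) / (9.38 × 10⁶)³ = 1.297 × 10⁻⁵
Deimos: (1.48 × 10¹⁵) / (2.35 × 10⁷)³ = 1.140 × 10⁻⁷
Ratio (larger/smaller) = 114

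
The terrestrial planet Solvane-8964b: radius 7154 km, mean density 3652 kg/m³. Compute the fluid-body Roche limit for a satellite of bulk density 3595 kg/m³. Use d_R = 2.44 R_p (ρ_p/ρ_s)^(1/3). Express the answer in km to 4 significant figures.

d_R = 2.44 × 7154 km × (3652/3595)^(1/3)
    = 17550 km

17550 km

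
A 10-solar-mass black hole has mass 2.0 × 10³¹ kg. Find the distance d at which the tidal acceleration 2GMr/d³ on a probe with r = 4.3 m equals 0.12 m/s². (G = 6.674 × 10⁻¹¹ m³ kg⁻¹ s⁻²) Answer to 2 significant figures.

2GMr/d³ = a_tidal  ⇒  d = (2GMr / a_tidal)^(1/3)
d = (2 × 6.674×10⁻¹¹ × (2.0 × 10³¹) × (4.3) / (0.12))^(1/3)
  = 4.6 × 10⁷ m

4.6 × 10⁷ m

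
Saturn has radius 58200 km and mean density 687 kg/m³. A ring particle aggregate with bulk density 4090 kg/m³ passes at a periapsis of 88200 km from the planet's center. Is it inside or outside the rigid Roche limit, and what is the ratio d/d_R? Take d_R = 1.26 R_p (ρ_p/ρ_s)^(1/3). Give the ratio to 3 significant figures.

d_R = 1.26 × (58200 km) × (687/4090)^(1/3) = 40460 km
d/d_R = (88200) / (40460) = 2.18
Since d/d_R > 1, the body is outside the Roche limit.

outside; d/d_R ≈ 2.18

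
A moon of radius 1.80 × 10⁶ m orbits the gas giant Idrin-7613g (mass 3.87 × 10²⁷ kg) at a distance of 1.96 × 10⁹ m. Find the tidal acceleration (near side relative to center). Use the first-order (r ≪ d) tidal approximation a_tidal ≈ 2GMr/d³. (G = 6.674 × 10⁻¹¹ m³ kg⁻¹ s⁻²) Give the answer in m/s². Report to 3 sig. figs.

1.23 × 10⁻⁴ m/s²

Δg = 2GMr/d³
   = 2 × (6.674 × 10⁻¹¹) × (3.87 × 10²⁷) × (1.80 × 10⁶) / (1.96 × 10⁹)³
   = 1.23 × 10⁻⁴ m/s²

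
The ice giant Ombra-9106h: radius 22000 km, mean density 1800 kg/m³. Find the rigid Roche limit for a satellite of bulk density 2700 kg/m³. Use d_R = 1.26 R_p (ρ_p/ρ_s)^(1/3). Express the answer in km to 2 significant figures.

d_R = 1.26 × 22000 km × (1800/2700)^(1/3)
    = 24000 km

24000 km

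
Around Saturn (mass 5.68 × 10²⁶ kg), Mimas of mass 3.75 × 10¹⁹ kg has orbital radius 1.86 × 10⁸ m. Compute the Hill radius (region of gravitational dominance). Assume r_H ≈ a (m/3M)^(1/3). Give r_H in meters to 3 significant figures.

r_H ≈ a (m/3M)^(1/3)
    = (1.86 × 10⁸) × (3.75 × 10¹⁹ / (3 × 5.68 × 10²⁶))^(1/3)
    = 5.21 × 10⁵ m

5.21 × 10⁵ m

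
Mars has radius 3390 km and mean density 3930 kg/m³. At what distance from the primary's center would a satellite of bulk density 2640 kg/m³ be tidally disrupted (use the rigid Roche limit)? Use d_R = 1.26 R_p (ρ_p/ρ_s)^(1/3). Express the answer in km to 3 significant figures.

d_R = 1.26 × 3390 km × (3930/2640)^(1/3)
    = 4880 km

4880 km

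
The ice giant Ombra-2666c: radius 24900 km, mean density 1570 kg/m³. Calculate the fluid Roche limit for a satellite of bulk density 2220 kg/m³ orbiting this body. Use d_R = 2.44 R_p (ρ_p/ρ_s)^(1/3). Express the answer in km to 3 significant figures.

54100 km

d_R = 2.44 × 24900 km × (1570/2220)^(1/3)
    = 54100 km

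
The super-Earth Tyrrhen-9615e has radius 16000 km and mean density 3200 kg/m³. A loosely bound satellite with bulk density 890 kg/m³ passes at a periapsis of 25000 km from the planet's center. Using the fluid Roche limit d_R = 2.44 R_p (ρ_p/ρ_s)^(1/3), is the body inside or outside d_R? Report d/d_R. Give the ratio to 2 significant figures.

inside; d/d_R ≈ 0.42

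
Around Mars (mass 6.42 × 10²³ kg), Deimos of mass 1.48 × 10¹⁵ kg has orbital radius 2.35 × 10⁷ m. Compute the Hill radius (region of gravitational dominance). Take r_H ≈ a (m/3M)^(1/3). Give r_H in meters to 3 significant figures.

2.15 × 10⁴ m

r_H ≈ a (m/3M)^(1/3)
    = (2.35 × 10⁷) × (1.48 × 10¹⁵ / (3 × 6.42 × 10²³))^(1/3)
    = 2.15 × 10⁴ m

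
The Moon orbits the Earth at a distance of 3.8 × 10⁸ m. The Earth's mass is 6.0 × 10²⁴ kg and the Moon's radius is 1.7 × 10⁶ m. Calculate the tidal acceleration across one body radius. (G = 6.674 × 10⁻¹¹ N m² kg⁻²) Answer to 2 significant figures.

2.5 × 10⁻⁵ m/s²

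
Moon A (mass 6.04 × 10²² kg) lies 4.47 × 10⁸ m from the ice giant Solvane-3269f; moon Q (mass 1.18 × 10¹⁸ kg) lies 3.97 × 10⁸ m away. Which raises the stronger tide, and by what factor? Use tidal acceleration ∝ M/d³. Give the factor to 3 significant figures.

Moon A, by a factor of ≈ 35900

The tide-raising term goes as M/d³ (the gradient of a 1/d² field).
Moon A: (6.04 × 10²²) / (4.47 × 10⁸)³ = 6.763 × 10⁻⁴
Moon Q: (1.18 × 10¹⁸) / (3.97 × 10⁸)³ = 1.886 × 10⁻⁸
Ratio (larger/smaller) = 35900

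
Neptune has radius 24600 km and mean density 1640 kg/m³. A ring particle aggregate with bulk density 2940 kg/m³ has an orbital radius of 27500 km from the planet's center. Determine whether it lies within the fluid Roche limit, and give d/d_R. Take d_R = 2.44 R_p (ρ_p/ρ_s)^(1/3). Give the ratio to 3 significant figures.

d_R = 2.44 × (24600 km) × (1640/2940)^(1/3) = 49410 km
d/d_R = (27500) / (49410) = 0.557
Since d/d_R < 1, the body is inside the Roche limit.

inside; d/d_R ≈ 0.557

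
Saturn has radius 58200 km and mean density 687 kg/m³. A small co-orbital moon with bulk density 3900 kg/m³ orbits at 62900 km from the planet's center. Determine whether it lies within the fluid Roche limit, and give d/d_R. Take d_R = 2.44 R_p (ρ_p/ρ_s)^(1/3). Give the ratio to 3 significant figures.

d_R = 2.44 × (58200 km) × (687/3900)^(1/3) = 79610 km
d/d_R = (62900) / (79610) = 0.790
Since d/d_R < 1, the body is inside the Roche limit.

inside; d/d_R ≈ 0.790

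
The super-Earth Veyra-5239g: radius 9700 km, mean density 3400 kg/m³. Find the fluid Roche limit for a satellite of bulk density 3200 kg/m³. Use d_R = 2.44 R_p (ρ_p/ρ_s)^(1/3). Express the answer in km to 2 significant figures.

24000 km

d_R = 2.44 × 9700 km × (3400/3200)^(1/3)
    = 24000 km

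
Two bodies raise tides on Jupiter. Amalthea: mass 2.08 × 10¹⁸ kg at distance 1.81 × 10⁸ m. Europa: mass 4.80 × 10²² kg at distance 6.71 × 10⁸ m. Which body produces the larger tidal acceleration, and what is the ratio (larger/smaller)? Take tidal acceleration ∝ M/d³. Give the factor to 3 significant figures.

Europa, by a factor of ≈ 453

Compare M/d³ for the two perturbers:
Amalthea: (2.08 × 10¹⁸) / (1.81 × 10⁸)³ = 3.508 × 10⁻⁷
Europa: (4.80 × 10²²) / (6.71 × 10⁸)³ = 1.589 × 10⁻⁴
Ratio (larger/smaller) = 453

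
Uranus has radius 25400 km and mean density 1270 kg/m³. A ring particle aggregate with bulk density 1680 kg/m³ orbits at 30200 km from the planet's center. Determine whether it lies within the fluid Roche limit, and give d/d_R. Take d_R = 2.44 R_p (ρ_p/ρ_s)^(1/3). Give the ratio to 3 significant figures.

d_R = 2.44 × (25400 km) × (1270/1680)^(1/3) = 56460 km
d/d_R = (30200) / (56460) = 0.535
Since d/d_R < 1, the body is inside the Roche limit.

inside; d/d_R ≈ 0.535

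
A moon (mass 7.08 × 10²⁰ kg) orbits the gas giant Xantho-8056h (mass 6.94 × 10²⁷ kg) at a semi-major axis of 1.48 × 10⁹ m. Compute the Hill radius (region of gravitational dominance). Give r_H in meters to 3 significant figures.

4.79 × 10⁶ m

r_H ≈ a (m/3M)^(1/3)
    = (1.48 × 10⁹) × (7.08 × 10²⁰ / (3 × 6.94 × 10²⁷))^(1/3)
    = 4.79 × 10⁶ m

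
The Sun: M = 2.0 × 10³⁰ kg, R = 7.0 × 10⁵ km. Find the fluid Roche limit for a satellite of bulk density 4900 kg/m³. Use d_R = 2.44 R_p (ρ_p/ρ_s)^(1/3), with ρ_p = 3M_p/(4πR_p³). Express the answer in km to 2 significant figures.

1.1 × 10⁶ km

ρ_p = 3M_p/(4πR_p³) = 3 × (2.0 × 10³⁰) / (4π × (7.0 × 10⁸ m)³) = 1400 kg/m³
d_R = 2.44 × 7.0 × 10⁵ km × (1400/4900)^(1/3)
    = 1.1 × 10⁶ km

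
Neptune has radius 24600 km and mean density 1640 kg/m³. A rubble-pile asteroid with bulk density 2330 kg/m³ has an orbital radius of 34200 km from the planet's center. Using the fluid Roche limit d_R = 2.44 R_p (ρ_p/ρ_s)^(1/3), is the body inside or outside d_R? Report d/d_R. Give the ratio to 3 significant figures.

inside; d/d_R ≈ 0.641

d_R = 2.44 × (24600 km) × (1640/2330)^(1/3) = 53390 km
d/d_R = (34200) / (53390) = 0.641
Since d/d_R < 1, the body is inside the Roche limit.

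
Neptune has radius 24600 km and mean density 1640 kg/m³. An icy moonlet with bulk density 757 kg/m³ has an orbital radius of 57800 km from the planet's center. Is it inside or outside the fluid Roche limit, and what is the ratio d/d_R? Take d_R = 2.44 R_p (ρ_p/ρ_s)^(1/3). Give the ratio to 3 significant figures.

inside; d/d_R ≈ 0.744

d_R = 2.44 × (24600 km) × (1640/757)^(1/3) = 77670 km
d/d_R = (57800) / (77670) = 0.744
Since d/d_R < 1, the body is inside the Roche limit.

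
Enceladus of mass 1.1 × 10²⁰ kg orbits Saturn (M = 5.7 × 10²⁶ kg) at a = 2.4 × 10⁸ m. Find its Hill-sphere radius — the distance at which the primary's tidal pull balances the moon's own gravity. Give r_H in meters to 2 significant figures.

r_H ≈ a (m/3M)^(1/3)
    = (2.4 × 10⁸) × (1.1 × 10²⁰ / (3 × 5.7 × 10²⁶))^(1/3)
    = 9.6 × 10⁵ m

9.6 × 10⁵ m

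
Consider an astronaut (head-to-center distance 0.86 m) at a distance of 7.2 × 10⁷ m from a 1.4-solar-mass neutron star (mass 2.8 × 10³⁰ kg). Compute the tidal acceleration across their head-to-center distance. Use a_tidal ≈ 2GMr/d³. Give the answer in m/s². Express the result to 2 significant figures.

8.6 × 10⁻⁴ m/s²

The tidal stretch is the gradient of GM/d² times the body's extent r, hence the 1/d³ dependence.
Δg = 2GMr/d³
   = 2 × (6.674 × 10⁻¹¹) × (2.8 × 10³⁰) × (0.86) / (7.2 × 10⁷)³
   = 8.6 × 10⁻⁴ m/s²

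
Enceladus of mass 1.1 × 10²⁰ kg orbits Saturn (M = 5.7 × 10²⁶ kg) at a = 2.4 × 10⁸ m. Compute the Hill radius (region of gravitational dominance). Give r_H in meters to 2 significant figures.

r_H ≈ a (m/3M)^(1/3)
    = (2.4 × 10⁸) × (1.1 × 10²⁰ / (3 × 5.7 × 10²⁶))^(1/3)
    = 9.6 × 10⁵ m

9.6 × 10⁵ m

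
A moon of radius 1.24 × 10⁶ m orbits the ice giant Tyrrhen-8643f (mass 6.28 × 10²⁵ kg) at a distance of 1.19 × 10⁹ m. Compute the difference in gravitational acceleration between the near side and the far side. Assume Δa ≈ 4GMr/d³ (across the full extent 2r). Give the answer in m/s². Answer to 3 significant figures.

Δg = 4GMr/d³
   = 4 × (6.674 × 10⁻¹¹) × (6.28 × 10²⁵) × (1.24 × 10⁶) / (1.19 × 10⁹)³
   = 1.23 × 10⁻⁵ m/s²

1.23 × 10⁻⁵ m/s²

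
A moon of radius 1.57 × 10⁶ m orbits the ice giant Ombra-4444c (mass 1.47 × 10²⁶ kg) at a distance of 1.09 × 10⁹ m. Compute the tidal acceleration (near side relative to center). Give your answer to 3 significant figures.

The tidal stretch is the gradient of GM/d² times the body's extent r, hence the 1/d³ dependence.
a_tidal = 2GMr/d³
        = 2 × (6.674 × 10⁻¹¹) × (1.47 × 10²⁶) × (1.57 × 10⁶) / (1.09 × 10⁹)³
        = 2.38 × 10⁻⁵ m/s²

2.38 × 10⁻⁵ m/s²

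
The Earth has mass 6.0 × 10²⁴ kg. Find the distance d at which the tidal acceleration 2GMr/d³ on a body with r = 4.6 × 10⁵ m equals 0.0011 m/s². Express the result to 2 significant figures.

2GMr/d³ = a_tidal  ⇒  d = (2GMr / a_tidal)^(1/3)
d = (2 × 6.674×10⁻¹¹ × (6.0 × 10²⁴) × (4.6 × 10⁵) / (0.0011))^(1/3)
  = 6.9 × 10⁷ m

6.9 × 10⁷ m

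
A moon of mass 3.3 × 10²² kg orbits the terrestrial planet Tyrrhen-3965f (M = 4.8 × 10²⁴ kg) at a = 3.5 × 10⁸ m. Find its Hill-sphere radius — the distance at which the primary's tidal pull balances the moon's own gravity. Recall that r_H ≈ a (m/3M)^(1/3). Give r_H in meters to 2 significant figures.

r_H ≈ a (m/3M)^(1/3)
    = (3.5 × 10⁸) × (3.3 × 10²² / (3 × 4.8 × 10²⁴))^(1/3)
    = 4.6 × 10⁷ m

4.6 × 10⁷ m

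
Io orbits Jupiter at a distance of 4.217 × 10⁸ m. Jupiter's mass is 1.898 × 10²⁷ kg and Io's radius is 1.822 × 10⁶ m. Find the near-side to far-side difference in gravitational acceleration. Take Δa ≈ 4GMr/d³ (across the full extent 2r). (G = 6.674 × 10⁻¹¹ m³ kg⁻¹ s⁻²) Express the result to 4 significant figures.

Differencing GM/(d−r)² and GM/(d+r)² to first order in r/d gives 4GMr/d³.
Δg = 4GMr/d³
   = 4 × (6.674 × 10⁻¹¹) × (1.898 × 10²⁷) × (1.822 × 10⁶) / (4.217 × 10⁸)³
   = 1.231 × 10⁻² m/s²

1.231 × 10⁻² m/s²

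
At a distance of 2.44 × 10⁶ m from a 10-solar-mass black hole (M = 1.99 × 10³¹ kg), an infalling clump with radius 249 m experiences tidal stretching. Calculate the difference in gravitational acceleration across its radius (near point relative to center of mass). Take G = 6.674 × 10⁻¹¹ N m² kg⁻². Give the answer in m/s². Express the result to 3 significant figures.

4.55 × 10⁴ m/s²

a_tidal = 2GMr/d³
        = 2 × (6.674 × 10⁻¹¹) × (1.99 × 10³¹) × (249) / (2.44 × 10⁶)³
        = 4.55 × 10⁴ m/s²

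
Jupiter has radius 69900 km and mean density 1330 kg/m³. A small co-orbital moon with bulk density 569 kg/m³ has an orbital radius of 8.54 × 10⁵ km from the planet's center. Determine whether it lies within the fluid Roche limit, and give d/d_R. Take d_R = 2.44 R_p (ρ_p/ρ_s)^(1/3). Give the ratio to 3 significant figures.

outside; d/d_R ≈ 3.77

d_R = 2.44 × (69900 km) × (1330/569)^(1/3) = 2.263 × 10⁵ km
d/d_R = (8.54 × 10⁵) / (2.263 × 10⁵) = 3.77
Since d/d_R > 1, the body is outside the Roche limit.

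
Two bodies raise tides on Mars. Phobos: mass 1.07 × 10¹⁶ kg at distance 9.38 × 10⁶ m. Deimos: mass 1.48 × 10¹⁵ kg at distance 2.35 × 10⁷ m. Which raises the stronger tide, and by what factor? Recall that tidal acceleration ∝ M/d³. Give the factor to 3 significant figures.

Compare M/d³ for the two perturbers:
Phobos: (1.07 × 10¹⁶) / (9.38 × 10⁶)³ = 1.297 × 10⁻⁵
Deimos: (1.48 × 10¹⁵) / (2.35 × 10⁷)³ = 1.140 × 10⁻⁷
Ratio (larger/smaller) = 114

Phobos, by a factor of ≈ 114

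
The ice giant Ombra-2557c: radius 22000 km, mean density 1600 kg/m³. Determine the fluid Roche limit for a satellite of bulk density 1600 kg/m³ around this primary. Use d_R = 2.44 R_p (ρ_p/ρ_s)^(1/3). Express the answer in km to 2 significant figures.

54000 km

d_R = 2.44 × 22000 km × (1600/1600)^(1/3)
    = 54000 km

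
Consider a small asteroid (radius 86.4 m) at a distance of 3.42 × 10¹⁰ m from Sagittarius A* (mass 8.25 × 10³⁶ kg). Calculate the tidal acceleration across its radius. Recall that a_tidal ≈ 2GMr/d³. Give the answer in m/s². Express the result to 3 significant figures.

Differencing GM/(d−r)² and GM/d² to first order in r/d gives 2GMr/d³.
a_tidal = 2GMr/d³
        = 2 × (6.674 × 10⁻¹¹) × (8.25 × 10³⁶) × (86.4) / (3.42 × 10¹⁰)³
        = 2.38 × 10⁻³ m/s²

2.38 × 10⁻³ m/s²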